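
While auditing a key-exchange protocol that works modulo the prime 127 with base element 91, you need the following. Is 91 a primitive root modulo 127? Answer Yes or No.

φ(127) = 127 − 1 = 126 = 2 · 3^2 · 7.
An element g generates (Z/127Z)^× iff g^(126/q) ≢ 1 (mod 127) for each prime q ∈ {2, 3, 7}.
91^63 ≡ 126 (mod 127)  [q = 2: ≢ 1 ✓]
91^42 ≡ 19 (mod 127)  [q = 3: ≢ 1 ✓]
91^18 ≡ 32 (mod 127)  [q = 7: ≢ 1 ✓]
All checks pass, so 91 has order 126 and is a primitive root modulo 127.

Yes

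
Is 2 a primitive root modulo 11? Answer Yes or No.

Yes

φ(11) = 11 − 1 = 10 = 2 · 5.
It suffices to check that the order of 2 is not a proper divisor of 10: compute 2^(10/q) for q ∈ {2, 5}.
2^5 ≡ 10 (mod 11)  [q = 2: ≢ 1 ✓]
2^2 ≡ 4 (mod 11)  [q = 5: ≢ 1 ✓]
All checks pass, so 2 has order 10 and is a primitive root modulo 11.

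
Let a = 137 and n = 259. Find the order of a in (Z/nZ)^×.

3

Since 137 ∈ (Z/259Z)^×, its order divides φ(259) = φ(7·37) = (7−1)·(37−1) = 6·36 = 216 = 2^3 · 3^3.
Divisors of 216: 1, 2, 3, 4, 6, 8, 9, 12, 18, 24, 27, 36, 54, 72, 108, 216.
Compute 137^d (mod 259) for the divisors d until we hit 1:
137^1 ≡ 137 (mod 259)
137^2 ≡ 121 (mod 259)
137^3 ≡ 1 (mod 259) ✓
Therefore the multiplicative order of 137 modulo 259 is 3.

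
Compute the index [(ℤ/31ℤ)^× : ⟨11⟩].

1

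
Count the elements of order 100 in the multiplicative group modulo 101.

40

φ(101) = 101 − 1 = 100 = 2^2 · 5^2.
(Z/101Z)^× is cyclic (|G| = 100); a cyclic group of order m has exactly φ(d) elements of each order d | m, and none otherwise.
100 = 2^2 · 5^2 divides 100, and φ(100) = 40.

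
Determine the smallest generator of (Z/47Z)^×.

5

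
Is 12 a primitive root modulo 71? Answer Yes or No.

φ(71) = 71 − 1 = 70 = 2 · 5 · 7.
It suffices to check that the order of 12 is not a proper divisor of 70: compute 12^(70/q) for q ∈ {2, 5, 7}.
12^35 ≡ 1 (mod 71)  [q = 2: ≡ 1 ✗]
12^14 ≡ 57 (mod 71)  [q = 5: ≢ 1 ✓]
12^10 ≡ 32 (mod 71)  [q = 7: ≢ 1 ✓]
Since 12^35 ≡ 1, the order of 12 divides 35 < 70, so 12 is not a primitive root.

No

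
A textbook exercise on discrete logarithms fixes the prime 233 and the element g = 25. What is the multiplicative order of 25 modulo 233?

116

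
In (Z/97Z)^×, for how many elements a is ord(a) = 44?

0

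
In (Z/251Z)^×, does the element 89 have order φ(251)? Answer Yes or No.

No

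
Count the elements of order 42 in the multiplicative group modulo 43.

12

φ(43) = 43 − 1 = 42 = 2 · 3 · 7.
(Z/43Z)^× is cyclic (|G| = 42); a cyclic group of order m has exactly φ(d) elements of each order d | m, and none otherwise.
42 = 2 · 3 · 7 divides 42, and φ(42) = 12.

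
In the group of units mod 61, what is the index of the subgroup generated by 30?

Since 30 ∈ (Z/61Z)^×, its order divides φ(61) = 61 − 1 = 60 = 2^2 · 3 · 5.
Divisors of 60: 1, 2, 3, 4, 5, 6, 10, 12, 15, 20, 30, 60.
Check 30^d mod 61 for each divisor in increasing order:
30^1 ≡ 30 (mod 61)
30^2 ≡ 46 (mod 61)
30^3 ≡ 38 (mod 61)
30^4 ≡ 42 (mod 61)
30^5 ≡ 40 (mod 61)
30^6 ≡ 41 (mod 61)
30^10 ≡ 14 (mod 61)
30^12 ≡ 34 (mod 61)
30^15 ≡ 11 (mod 61)
30^20 ≡ 13 (mod 61)
30^30 ≡ 60 (mod 61)
30^60 ≡ 1 (mod 61) ✓
The order of 30 is 60, so the subgroup it generates has 60 elements.
The index is φ(61) / ord(30) = 60 / 60 = 1.

1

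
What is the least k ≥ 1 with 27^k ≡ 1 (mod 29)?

ord(27) | φ(29) = 29 − 1 = 28 = 2^2 · 7.
Divisors of 28: 1, 2, 4, 7, 14, 28.
Check 27^d mod 29 for each divisor in increasing order:
27^1 ≡ 27 (mod 29)
27^2 ≡ 4 (mod 29)
27^4 ≡ 16 (mod 29)
27^7 ≡ 17 (mod 29)
27^14 ≡ 28 (mod 29)
27^28 ≡ 1 (mod 29) ✓
The smallest such exponent is 28, so the order of 27 is 28.

28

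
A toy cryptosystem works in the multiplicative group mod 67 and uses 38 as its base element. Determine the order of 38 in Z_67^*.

6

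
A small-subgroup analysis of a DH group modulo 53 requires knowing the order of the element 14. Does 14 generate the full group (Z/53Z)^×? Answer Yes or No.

Yes

φ(53) = 53 − 1 = 52 = 2^2 · 13.
Test 14^(52/q) mod 53 for each prime factor q of 52:
14^26 ≡ 52 (mod 53)  [q = 2: ≢ 1 ✓]
14^4 ≡ 44 (mod 53)  [q = 13: ≢ 1 ✓]
Every test exponent gives a nontrivial residue, hence 14 generates the full group.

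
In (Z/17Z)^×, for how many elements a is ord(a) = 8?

4

φ(17) = 17 − 1 = 16 = 2^4.
In a cyclic group of order 16, there are φ(d) elements of order d for each divisor d of 16, and zero for non-divisors.
8 = 2^3 divides 16, and φ(8) = 4.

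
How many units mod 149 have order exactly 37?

φ(149) = 149 − 1 = 148 = 2^2 · 37.
Since (Z/149Z)^× is cyclic of order 148, the number of elements of order d is φ(d) when d | 148 and 0 otherwise.
37 | 148, and φ(37) = 37 − 1 = 36.

36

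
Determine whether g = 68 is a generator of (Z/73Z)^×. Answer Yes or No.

φ(73) = 73 − 1 = 72 = 2^3 · 3^2.
An element g generates (Z/73Z)^× iff g^(72/q) ≢ 1 (mod 73) for each prime q ∈ {2, 3}.
68^36 ≡ 72 (mod 73)  [q = 2: ≢ 1 ✓]
68^24 ≡ 8 (mod 73)  [q = 3: ≢ 1 ✓]
All checks pass, so 68 has order 72 and is a primitive root modulo 73.

Yes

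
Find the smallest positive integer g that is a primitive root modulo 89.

3

φ(89) = 89 − 1 = 88 = 2^3 · 11.
Test candidates g = 2, 3, … against the prime factors q ∈ {2, 11} of φ(89): g is a generator iff g^(88/q) ≢ 1 for every such q.
g = 2: 2^44 ≡ 1 — hits 1, so not a primitive root.
g = 3: 3^44 ≡ 88; 3^8 ≡ 64 — none is 1, so 3 is a primitive root.
Hence the least primitive root of 89 is 3.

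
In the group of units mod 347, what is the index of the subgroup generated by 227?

1

The order of 227 must divide φ(347) = 347 − 1 = 346 = 2 · 173.
Divisors of 346: 1, 2, 173, 346.
Compute 227^d (mod 347) for the divisors d until we hit 1:
227^1 ≡ 227
227^2 ≡ 173
227^173 ≡ 346
227^346 ≡ 1
Thus |⟨227⟩| = ord(227) = 346.
The index is φ(347) / ord(227) = 346 / 346 = 1.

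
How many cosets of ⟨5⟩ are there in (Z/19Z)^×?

2

Since 5 ∈ (Z/19Z)^×, its order divides φ(19) = 19 − 1 = 18 = 2 · 3^2.
Divisors of 18: 1, 2, 3, 6, 9, 18.
Check 5^d mod 19 for each divisor in increasing order:
5^1 ≡ 5
5^2 ≡ 6
5^3 ≡ 11
5^6 ≡ 7
5^9 ≡ 1
The order of 5 is 9, so the subgroup it generates has 9 elements.
Index = |(Z/19Z)^×| / |⟨5⟩| = 18 / 9 = 2.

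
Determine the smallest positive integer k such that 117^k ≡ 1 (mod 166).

ord(117) | φ(166) = φ(2)·φ(83) = 1·82 = 82 = 2 · 41.
Divisors of 82: 1, 2, 41, 82.
Test each divisor d:
117^1 ≡ 117 (mod 166)
117^2 ≡ 77 (mod 166)
117^41 ≡ 165 (mod 166)
117^82 ≡ 1 (mod 166) ✓
The smallest such exponent is 82, so the order of 117 is 82.

82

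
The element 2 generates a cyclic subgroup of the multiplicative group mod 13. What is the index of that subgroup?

1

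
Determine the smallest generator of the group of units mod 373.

2

φ(373) = 373 − 1 = 372 = 2^2 · 3 · 31.
g is a primitive root iff g^(372/q) ≢ 1 (mod 373) for each prime q ∈ {2, 3, 31}.
g = 2: 2^186 ≡ 372; 2^124 ≡ 284; 2^12 ≡ 366 — none is 1, so 2 is a primitive root.
So 2 is the smallest generator of (Z/373Z)^×.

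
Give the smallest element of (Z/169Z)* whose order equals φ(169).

φ(169) = φ(13^2) = 13·(13−1) = 156 = 2^2 · 3 · 13.
Test candidates g = 2, 3, … against the prime factors q ∈ {2, 3, 13} of φ(169): g is a generator iff g^(156/q) ≢ 1 for every such q.
g = 2: 2^78 ≡ 168; 2^52 ≡ 146; 2^12 ≡ 40 — none is 1, so 2 is a primitive root.
The smallest primitive root modulo 169 is 2.

2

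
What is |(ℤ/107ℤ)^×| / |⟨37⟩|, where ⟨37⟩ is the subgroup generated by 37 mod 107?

ord(37) | φ(107) = 107 − 1 = 106 = 2 · 53.
Divisors of 106: 1, 2, 53, 106.
Evaluate successive powers at the divisors of 106:
37^1 ≡ 37 (mod 107)
37^2 ≡ 85 (mod 107)
37^53 ≡ 1 (mod 107) ✓
The order of 37 is 53, so the subgroup it generates has 53 elements.
Index = |(Z/107Z)^×| / |⟨37⟩| = 106 / 53 = 2.

2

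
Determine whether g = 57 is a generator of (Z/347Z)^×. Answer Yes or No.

Yes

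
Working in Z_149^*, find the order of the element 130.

74

By Lagrange's theorem, ord_149(130) divides φ(149) = 149 − 1 = 148 = 2^2 · 37.
Divisors of 148: 1, 2, 4, 37, 74, 148.
Test each divisor d:
130^1 ≡ 130
130^2 ≡ 63
130^4 ≡ 95
130^37 ≡ 148
130^74 ≡ 1
Therefore the multiplicative order of 130 modulo 149 is 74.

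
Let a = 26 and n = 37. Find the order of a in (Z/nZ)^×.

ord(26) | φ(37) = 37 − 1 = 36 = 2^2 · 3^2.
Divisors of 36: 1, 2, 3, 4, 6, 9, 12, 18, 36.
Check 26^d mod 37 for each divisor in increasing order:
26^1 ≡ 26 (mod 37)
26^2 ≡ 10 (mod 37)
26^3 ≡ 1 (mod 37) ✓
Hence ord(26) = 3.

3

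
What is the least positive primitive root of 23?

φ(23) = 23 − 1 = 22 = 2 · 11.
g is a primitive root iff g^(22/q) ≢ 1 (mod 23) for each prime q ∈ {2, 11}.
g = 2: 2^11 ≡ 1 — hits 1, so not a primitive root.
g = 3: 3^11 ≡ 1 — hits 1, so not a primitive root.
g = 4: 4^11 ≡ 1 — hits 1, so not a primitive root.
g = 5: 5^11 ≡ 22; 5^2 ≡ 2 — none is 1, so 5 is a primitive root.
The smallest primitive root modulo 23 is 5.

5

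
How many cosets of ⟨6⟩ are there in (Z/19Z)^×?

2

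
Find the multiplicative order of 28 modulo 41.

By Lagrange's theorem, ord_41(28) divides φ(41) = 41 − 1 = 40 = 2^3 · 5.
Divisors of 40: 1, 2, 4, 5, 8, 10, 20, 40.
Evaluate successive powers at the divisors of 40:
28^1 ≡ 28 (mod 41)
28^2 ≡ 5 (mod 41)
28^4 ≡ 25 (mod 41)
28^5 ≡ 3 (mod 41)
28^8 ≡ 10 (mod 41)
28^10 ≡ 9 (mod 41)
28^20 ≡ 40 (mod 41)
28^40 ≡ 1 (mod 41) ✓
So ord_41(28) = 40.

40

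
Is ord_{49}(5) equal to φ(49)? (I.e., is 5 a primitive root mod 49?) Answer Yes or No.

Yes

φ(49) = φ(7^2) = 7·(7−1) = 42 = 2 · 3 · 7.
Test 5^(42/q) mod 49 for each prime factor q of 42:
5^21 ≡ 48 (mod 49)  [q = 2: ≢ 1 ✓]
5^14 ≡ 18 (mod 49)  [q = 3: ≢ 1 ✓]
5^6 ≡ 43 (mod 49)  [q = 7: ≢ 1 ✓]
None equal 1, so ord_49(5) = 42: 5 is a primitive root.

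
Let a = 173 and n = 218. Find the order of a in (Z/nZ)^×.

ord(173) | φ(218) = φ(2)·φ(109) = 1·108 = 108 = 2^2 · 3^3.
Divisors of 108: 1, 2, 3, 4, 6, 9, 12, 18, 27, 36, 54, 108.
Evaluate successive powers at the divisors of 108:
173^1 ≡ 173 (mod 218)
173^2 ≡ 63 (mod 218)
173^3 ≡ 217 (mod 218)
173^4 ≡ 45 (mod 218)
173^6 ≡ 1 (mod 218) ✓
Hence ord(173) = 6.

6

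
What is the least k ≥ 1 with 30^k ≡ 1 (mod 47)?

46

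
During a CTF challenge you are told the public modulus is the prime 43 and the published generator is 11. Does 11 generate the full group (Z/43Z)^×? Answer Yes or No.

No

φ(43) = 43 − 1 = 42 = 2 · 3 · 7.
Test 11^(42/q) mod 43 for each prime factor q of 42:
11^21 ≡ 1 (mod 43)  [q = 2: ≡ 1 ✗]
11^14 ≡ 1 (mod 43)  [q = 3: ≡ 1 ✗]
11^6 ≡ 4 (mod 43)  [q = 7: ≢ 1 ✓]
Since 11^21 ≡ 1, the order of 11 divides 21 < 42, so 11 is not a primitive root.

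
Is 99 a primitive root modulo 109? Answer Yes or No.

φ(109) = 109 − 1 = 108 = 2^2 · 3^3.
An element g generates (Z/109Z)^× iff g^(108/q) ≢ 1 (mod 109) for each prime q ∈ {2, 3}.
99^54 ≡ 108 (mod 109)  [q = 2: ≢ 1 ✓]
99^36 ≡ 63 (mod 109)  [q = 3: ≢ 1 ✓]
None equal 1, so ord_109(99) = 108: 99 is a primitive root.

Yes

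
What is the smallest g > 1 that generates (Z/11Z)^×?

2

φ(11) = 11 − 1 = 10 = 2 · 5.
Test candidates g = 2, 3, … against the prime factors q ∈ {2, 5} of φ(11): g is a generator iff g^(10/q) ≢ 1 for every such q.
g = 2: 2^5 ≡ 10; 2^2 ≡ 4 — none is 1, so 2 is a primitive root.
The smallest primitive root modulo 11 is 2.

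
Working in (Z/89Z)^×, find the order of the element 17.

44

ord(17) | φ(89) = 89 − 1 = 88 = 2^3 · 11.
Divisors of 88: 1, 2, 4, 8, 11, 22, 44, 88.
Check 17^d mod 89 for each divisor in increasing order:
17^1 ≡ 17 (mod 89)
17^2 ≡ 22 (mod 89)
17^4 ≡ 39 (mod 89)
17^8 ≡ 8 (mod 89)
17^11 ≡ 55 (mod 89)
17^22 ≡ 88 (mod 89)
17^44 ≡ 1 (mod 89) ✓
The smallest such exponent is 44, so the order of 17 is 44.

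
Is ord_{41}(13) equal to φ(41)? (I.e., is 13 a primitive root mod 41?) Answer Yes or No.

Yes

φ(41) = 41 − 1 = 40 = 2^3 · 5.
It suffices to check that the order of 13 is not a proper divisor of 40: compute 13^(40/q) for q ∈ {2, 5}.
13^20 ≡ 40 (mod 41)  [q = 2: ≢ 1 ✓]
13^8 ≡ 10 (mod 41)  [q = 5: ≢ 1 ✓]
Every test exponent gives a nontrivial residue, hence 13 generates the full group.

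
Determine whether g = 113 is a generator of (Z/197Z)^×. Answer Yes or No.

No

φ(197) = 197 − 1 = 196 = 2^2 · 7^2.
An element g generates (Z/197Z)^× iff g^(196/q) ≢ 1 (mod 197) for each prime q ∈ {2, 7}.
113^98 ≡ 196 (mod 197)  [q = 2: ≢ 1 ✓]
113^28 ≡ 1 (mod 197)  [q = 7: ≡ 1 ✗]
113^28 ≡ 1 shows ord(113) | 28, strictly less than φ(197); not a primitive root.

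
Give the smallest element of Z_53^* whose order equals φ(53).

2

φ(53) = 53 − 1 = 52 = 2^2 · 13.
Test candidates g = 2, 3, … against the prime factors q ∈ {2, 13} of φ(53): g is a generator iff g^(52/q) ≢ 1 for every such q.
g = 2: 2^26 ≡ 52; 2^4 ≡ 16 — none is 1, so 2 is a primitive root.
The smallest primitive root modulo 53 is 2.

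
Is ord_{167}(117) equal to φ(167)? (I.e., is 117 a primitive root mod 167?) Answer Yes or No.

Yes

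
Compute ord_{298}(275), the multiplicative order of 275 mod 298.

Since 275 ∈ (Z/298Z)^×, its order divides φ(298) = φ(2)·φ(149) = 1·148 = 148 = 2^2 · 37.
Divisors of 148: 1, 2, 4, 37, 74, 148.
Test each divisor d:
275^1 ≡ 275 (mod 298)
275^2 ≡ 231 (mod 298)
275^4 ≡ 19 (mod 298)
275^37 ≡ 105 (mod 298)
275^74 ≡ 297 (mod 298)
275^148 ≡ 1 (mod 298) ✓
Hence ord(275) = 148.

148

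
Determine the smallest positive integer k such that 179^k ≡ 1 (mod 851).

44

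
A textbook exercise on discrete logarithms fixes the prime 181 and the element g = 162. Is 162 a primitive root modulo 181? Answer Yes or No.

φ(181) = 181 − 1 = 180 = 2^2 · 3^2 · 5.
It suffices to check that the order of 162 is not a proper divisor of 180: compute 162^(180/q) for q ∈ {2, 3, 5}.
162^90 ≡ 180 (mod 181)  [q = 2: ≢ 1 ✓]
162^60 ≡ 1 (mod 181)  [q = 3: ≡ 1 ✗]
162^36 ≡ 1 (mod 181)  [q = 5: ≡ 1 ✗]
Since 162^60 ≡ 1, the order of 162 divides 60 < 180, so 162 is not a primitive root.

No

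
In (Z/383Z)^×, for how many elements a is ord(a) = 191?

190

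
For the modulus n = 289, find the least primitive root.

φ(289) = φ(17^2) = 17·(17−1) = 272 = 2^4 · 17.
g is a primitive root iff g^(272/q) ≢ 1 (mod 289) for each prime q ∈ {2, 17}.
g = 2: 2^136 ≡ 1 — hits 1, so not a primitive root.
g = 3: 3^136 ≡ 288; 3^16 ≡ 171 — none is 1, so 3 is a primitive root.
So 3 is the smallest generator of (Z/289Z)^×.

3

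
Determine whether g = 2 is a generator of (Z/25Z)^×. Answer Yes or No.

Yes

φ(25) = φ(5^2) = 5·(5−1) = 20 = 2^2 · 5.
It suffices to check that the order of 2 is not a proper divisor of 20: compute 2^(20/q) for q ∈ {2, 5}.
2^10 ≡ 24 (mod 25)  [q = 2: ≢ 1 ✓]
2^4 ≡ 16 (mod 25)  [q = 5: ≢ 1 ✓]
All checks pass, so 2 has order 20 and is a primitive root modulo 25.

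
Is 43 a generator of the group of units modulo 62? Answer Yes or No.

Yes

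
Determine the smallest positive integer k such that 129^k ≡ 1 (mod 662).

330

The order of 129 must divide φ(662) = φ(2)·φ(331) = 1·330 = 330 = 2 · 3 · 5 · 11.
Divisors of 330: 1, 2, 3, 5, 6, 10, 11, 15, 22, 30, 33, 55, 66, 110, 165, 330.
Check 129^d mod 662 for each divisor in increasing order:
129^1 ≡ 129 (mod 662)
129^2 ≡ 91 (mod 662)
129^3 ≡ 485 (mod 662)
129^5 ≡ 443 (mod 662)
129^6 ≡ 215 (mod 662)
129^10 ≡ 297 (mod 662)
129^11 ≡ 579 (mod 662)
129^15 ≡ 495 (mod 662)
129^22 ≡ 269 (mod 662)
129^30 ≡ 85 (mod 662)
129^33 ≡ 181 (mod 662)
129^55 ≡ 363 (mod 662)
129^66 ≡ 323 (mod 662)
129^110 ≡ 31 (mod 662)
129^165 ≡ 661 (mod 662)
129^330 ≡ 1 (mod 662) ✓
The smallest such exponent is 330, so the order of 129 is 330.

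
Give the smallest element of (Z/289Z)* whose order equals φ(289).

3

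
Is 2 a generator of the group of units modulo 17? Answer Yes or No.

No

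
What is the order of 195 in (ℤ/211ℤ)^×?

210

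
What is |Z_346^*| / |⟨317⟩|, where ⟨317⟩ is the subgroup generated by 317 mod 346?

ord(317) | φ(346) = φ(2)·φ(173) = 1·172 = 172 = 2^2 · 43.
Divisors of 172: 1, 2, 4, 43, 86, 172.
Test each divisor d:
317^1 ≡ 317 (mod 346)
317^2 ≡ 149 (mod 346)
317^4 ≡ 57 (mod 346)
317^43 ≡ 345 (mod 346)
317^86 ≡ 1 (mod 346) ✓
Thus |⟨317⟩| = ord(317) = 86.
The index is φ(346) / ord(317) = 172 / 86 = 2.

2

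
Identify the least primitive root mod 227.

φ(227) = 227 − 1 = 226 = 2 · 113.
Test candidates g = 2, 3, … against the prime factors q ∈ {2, 113} of φ(227): g is a generator iff g^(226/q) ≢ 1 for every such q.
g = 2: 2^113 ≡ 226; 2^2 ≡ 4 — none is 1, so 2 is a primitive root.
The smallest primitive root modulo 227 is 2.

2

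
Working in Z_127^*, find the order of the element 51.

42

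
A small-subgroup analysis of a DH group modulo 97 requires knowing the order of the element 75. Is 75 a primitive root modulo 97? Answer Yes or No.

No

φ(97) = 97 − 1 = 96 = 2^5 · 3.
75 is a primitive root mod 97 iff 75^(φ(97)/q) ≢ 1 for every prime q | φ(97), i.e. q ∈ {2, 3}.
75^48 ≡ 1 (mod 97)  [q = 2: ≡ 1 ✗]
75^32 ≡ 1 (mod 97)  [q = 3: ≡ 1 ✗]
The check at q = 2 fails, so 75 generates a proper subgroup.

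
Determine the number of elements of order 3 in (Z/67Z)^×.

φ(67) = 67 − 1 = 66 = 2 · 3 · 11.
(Z/67Z)^× is cyclic (|G| = 66); a cyclic group of order m has exactly φ(d) elements of each order d | m, and none otherwise.
3 | 66, and φ(3) = 3 − 1 = 2.

2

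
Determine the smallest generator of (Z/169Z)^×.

φ(169) = φ(13^2) = 13·(13−1) = 156 = 2^2 · 3 · 13.
g is a primitive root iff g^(156/q) ≢ 1 (mod 169) for each prime q ∈ {2, 3, 13}.
g = 2: 2^78 ≡ 168; 2^52 ≡ 146; 2^12 ≡ 40 — none is 1, so 2 is a primitive root.
So 2 is the smallest generator of (Z/169Z)^×.

2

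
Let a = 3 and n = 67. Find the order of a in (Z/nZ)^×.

22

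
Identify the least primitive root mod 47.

5

φ(47) = 47 − 1 = 46 = 2 · 23.
Test candidates g = 2, 3, … against the prime factors q ∈ {2, 23} of φ(47): g is a generator iff g^(46/q) ≢ 1 for every such q.
g = 2: 2^23 ≡ 1 — hits 1, so not a primitive root.
g = 3: 3^23 ≡ 1 — hits 1, so not a primitive root.
g = 4: 4^23 ≡ 1 — hits 1, so not a primitive root.
g = 5: 5^23 ≡ 46; 5^2 ≡ 25 — none is 1, so 5 is a primitive root.
Hence the least primitive root of 47 is 5.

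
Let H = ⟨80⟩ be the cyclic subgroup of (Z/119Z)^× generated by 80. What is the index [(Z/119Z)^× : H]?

Since 80 ∈ (Z/119Z)^×, its order divides φ(119) = φ(7·17) = (7−1)·(17−1) = 6·16 = 96 = 2^5 · 3.
Divisors of 96: 1, 2, 3, 4, 6, 8, 12, 16, 24, 32, 48, 96.
Check 80^d mod 119 for each divisor in increasing order:
80^1 ≡ 80 (mod 119)
80^2 ≡ 93 (mod 119)
80^3 ≡ 62 (mod 119)
80^4 ≡ 81 (mod 119)
80^6 ≡ 36 (mod 119)
80^8 ≡ 16 (mod 119)
80^12 ≡ 106 (mod 119)
80^16 ≡ 18 (mod 119)
80^24 ≡ 50 (mod 119)
80^32 ≡ 86 (mod 119)
80^48 ≡ 1 (mod 119) ✓
Thus |⟨80⟩| = ord(80) = 48.
Index = |(Z/119Z)^×| / |⟨80⟩| = 96 / 48 = 2.

2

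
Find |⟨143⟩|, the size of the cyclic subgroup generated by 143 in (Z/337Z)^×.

336

The order of 143 must divide φ(337) = 337 − 1 = 336 = 2^4 · 3 · 7.
Divisors of 336: 1, 2, 3, 4, 6, 7, 8, 12, 14, 16, 21, 24, 28, 42, 48, 56, 84, 112, 168, 336.
Compute 143^d (mod 337) for the divisors d until we hit 1:
143^1 ≡ 143 (mod 337)
143^2 ≡ 229 (mod 337)
143^3 ≡ 58 (mod 337)
143^4 ≡ 206 (mod 337)
143^6 ≡ 331 (mod 337)
143^7 ≡ 153 (mod 337)
143^8 ≡ 311 (mod 337)
143^12 ≡ 36 (mod 337)
143^14 ≡ 156 (mod 337)
143^16 ≡ 2 (mod 337)
143^21 ≡ 278 (mod 337)
143^24 ≡ 285 (mod 337)
143^28 ≡ 72 (mod 337)
143^42 ≡ 111 (mod 337)
143^48 ≡ 8 (mod 337)
143^56 ≡ 129 (mod 337)
143^84 ≡ 189 (mod 337)
143^112 ≡ 128 (mod 337)
143^168 ≡ 336 (mod 337)
143^336 ≡ 1 (mod 337) ✓
Hence ord(143) = 336.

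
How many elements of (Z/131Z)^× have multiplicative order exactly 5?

4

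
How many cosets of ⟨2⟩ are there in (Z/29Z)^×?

The order of 2 must divide φ(29) = 29 − 1 = 28 = 2^2 · 7.
Divisors of 28: 1, 2, 4, 7, 14, 28.
Evaluate successive powers at the divisors of 28:
2^1 ≡ 2 (mod 29)
2^2 ≡ 4 (mod 29)
2^4 ≡ 16 (mod 29)
2^7 ≡ 12 (mod 29)
2^14 ≡ 28 (mod 29)
2^28 ≡ 1 (mod 29) ✓
Thus |⟨2⟩| = ord(2) = 28.
The index is φ(29) / ord(2) = 28 / 28 = 1.

1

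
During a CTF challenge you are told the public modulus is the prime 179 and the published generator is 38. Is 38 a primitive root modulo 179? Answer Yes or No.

Yes

φ(179) = 179 − 1 = 178 = 2 · 89.
An element g generates (Z/179Z)^× iff g^(178/q) ≢ 1 (mod 179) for each prime q ∈ {2, 89}.
38^89 ≡ 178 (mod 179)  [q = 2: ≢ 1 ✓]
38^2 ≡ 12 (mod 179)  [q = 89: ≢ 1 ✓]
None equal 1, so ord_179(38) = 178: 38 is a primitive root.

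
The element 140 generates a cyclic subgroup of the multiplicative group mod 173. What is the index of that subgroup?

ord(140) | φ(173) = 173 − 1 = 172 = 2^2 · 43.
Divisors of 172: 1, 2, 4, 43, 86, 172.
Test each divisor d:
140^1 ≡ 140 (mod 173)
140^2 ≡ 51 (mod 173)
140^4 ≡ 6 (mod 173)
140^43 ≡ 1 (mod 173) ✓
So ord_173(140) = 43, hence |⟨140⟩| = 43.
Index = |(Z/173Z)^×| / |⟨140⟩| = 172 / 43 = 4.

4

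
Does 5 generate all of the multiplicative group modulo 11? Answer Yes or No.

No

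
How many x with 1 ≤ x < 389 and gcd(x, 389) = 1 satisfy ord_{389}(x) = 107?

0

φ(389) = 389 − 1 = 388 = 2^2 · 97.
Since (Z/389Z)^× is cyclic of order 388, the number of elements of order d is φ(d) when d | 388 and 0 otherwise.
107 does not divide 388, so no element of (Z/389Z)^× has order 107.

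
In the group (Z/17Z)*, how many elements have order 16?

8

φ(17) = 17 − 1 = 16 = 2^4.
In a cyclic group of order 16, there are φ(d) elements of order d for each divisor d of 16, and zero for non-divisors.
16 = 2^4 divides 16, and φ(16) = 8.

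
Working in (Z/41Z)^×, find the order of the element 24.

40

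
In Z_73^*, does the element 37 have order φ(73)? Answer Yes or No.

φ(73) = 73 − 1 = 72 = 2^3 · 3^2.
Test 37^(72/q) mod 73 for each prime factor q of 72:
37^36 ≡ 1 (mod 73)  [q = 2: ≡ 1 ✗]
37^24 ≡ 8 (mod 73)  [q = 3: ≢ 1 ✓]
The check at q = 2 fails, so 37 generates a proper subgroup.

No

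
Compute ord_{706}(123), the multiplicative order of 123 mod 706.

352

The order of 123 must divide φ(706) = φ(2)·φ(353) = 1·352 = 352 = 2^5 · 11.
Divisors of 352: 1, 2, 4, 8, 11, 16, 22, 32, 44, 88, 176, 352.
Test each divisor d:
123^1 ≡ 123
123^2 ≡ 303
123^4 ≡ 29
123^8 ≡ 135
123^11 ≡ 359
123^16 ≡ 575
123^22 ≡ 389
123^32 ≡ 217
123^44 ≡ 237
123^88 ≡ 395
123^176 ≡ 705
123^352 ≡ 1
Therefore the multiplicative order of 123 modulo 706 is 352.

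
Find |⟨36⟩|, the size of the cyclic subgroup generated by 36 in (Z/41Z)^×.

20

The order of 36 must divide φ(41) = 41 − 1 = 40 = 2^3 · 5.
Divisors of 40: 1, 2, 4, 5, 8, 10, 20, 40.
Evaluate successive powers at the divisors of 40:
36^1 ≡ 36 (mod 41)
36^2 ≡ 25 (mod 41)
36^4 ≡ 10 (mod 41)
36^5 ≡ 32 (mod 41)
36^8 ≡ 18 (mod 41)
36^10 ≡ 40 (mod 41)
36^20 ≡ 1 (mod 41) ✓
So ord_41(36) = 20.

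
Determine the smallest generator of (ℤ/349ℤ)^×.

φ(349) = 349 − 1 = 348 = 2^2 · 3 · 29.
g is a primitive root iff g^(348/q) ≢ 1 (mod 349) for each prime q ∈ {2, 3, 29}.
g = 2: 2^174 ≡ 348; 2^116 ≡ 226; 2^12 ≡ 257 — none is 1, so 2 is a primitive root.
The smallest primitive root modulo 349 is 2.

2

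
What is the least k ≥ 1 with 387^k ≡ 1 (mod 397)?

198

Since 387 ∈ (Z/397Z)^×, its order divides φ(397) = 397 − 1 = 396 = 2^2 · 3^2 · 11.
Divisors of 396: 1, 2, 3, 4, 6, 9, 11, 12, 18, 22, 33, 36, 44, 66, 99, 132, 198, 396.
Test each divisor d:
387^1 ≡ 387
387^2 ≡ 100
387^3 ≡ 191
387^4 ≡ 75
387^6 ≡ 354
387^9 ≡ 124
387^11 ≡ 93
387^12 ≡ 261
387^18 ≡ 290
387^22 ≡ 312
387^33 ≡ 35
387^36 ≡ 333
387^44 ≡ 79
387^66 ≡ 34
387^99 ≡ 396
387^132 ≡ 362
387^198 ≡ 1
The smallest such exponent is 198, so the order of 387 is 198.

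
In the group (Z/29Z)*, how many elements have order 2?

φ(29) = 29 − 1 = 28 = 2^2 · 7.
Since (Z/29Z)^× is cyclic of order 28, the number of elements of order d is φ(d) when d | 28 and 0 otherwise.
2 | 28, and φ(2) = 2 − 1 = 1.

1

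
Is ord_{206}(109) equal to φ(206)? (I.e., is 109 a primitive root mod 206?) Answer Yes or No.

Yes

φ(206) = φ(2)·φ(103) = 1·102 = 102 = 2 · 3 · 17.
Test 109^(102/q) mod 206 for each prime factor q of 102:
109^51 ≡ 205 (mod 206)  [q = 2: ≢ 1 ✓]
109^34 ≡ 149 (mod 206)  [q = 3: ≢ 1 ✓]
109^6 ≡ 203 (mod 206)  [q = 17: ≢ 1 ✓]
All checks pass, so 109 has order 102 and is a primitive root modulo 206.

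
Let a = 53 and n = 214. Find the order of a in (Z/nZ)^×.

By Lagrange's theorem, ord_214(53) divides φ(214) = φ(2)·φ(107) = 1·106 = 106 = 2 · 53.
Divisors of 106: 1, 2, 53, 106.
Compute 53^d (mod 214) for the divisors d until we hit 1:
53^1 ≡ 53 (mod 214)
53^2 ≡ 27 (mod 214)
53^53 ≡ 1 (mod 214) ✓
So ord_214(53) = 53.

53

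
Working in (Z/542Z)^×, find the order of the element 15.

270

By Lagrange's theorem, ord_542(15) divides φ(542) = φ(2)·φ(271) = 1·270 = 270 = 2 · 3^3 · 5.
Divisors of 270: 1, 2, 3, 5, 6, 9, 10, 15, 18, 27, 30, 45, 54, 90, 135, 270.
Check 15^d mod 542 for each divisor in increasing order:
15^1 ≡ 15
15^2 ≡ 225
15^3 ≡ 123
15^5 ≡ 33
15^6 ≡ 495
15^9 ≡ 181
15^10 ≡ 5
15^15 ≡ 165
15^18 ≡ 241
15^27 ≡ 261
15^30 ≡ 125
15^45 ≡ 29
15^54 ≡ 371
15^90 ≡ 299
15^135 ≡ 541
15^270 ≡ 1
Hence ord(15) = 270.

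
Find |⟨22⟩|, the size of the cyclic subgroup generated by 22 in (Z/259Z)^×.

36

Since 22 ∈ (Z/259Z)^×, its order divides φ(259) = φ(7·37) = (7−1)·(37−1) = 6·36 = 216 = 2^3 · 3^3.
Divisors of 216: 1, 2, 3, 4, 6, 8, 9, 12, 18, 24, 27, 36, 54, 72, 108, 216.
Evaluate successive powers at the divisors of 216:
22^1 ≡ 22
22^2 ≡ 225
22^3 ≡ 29
22^4 ≡ 120
22^6 ≡ 64
22^8 ≡ 155
22^9 ≡ 43
22^12 ≡ 211
22^18 ≡ 36
22^24 ≡ 232
22^27 ≡ 253
22^36 ≡ 1
Hence ord(22) = 36.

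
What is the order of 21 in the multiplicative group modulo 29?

28

ord(21) | φ(29) = 29 − 1 = 28 = 2^2 · 7.
Divisors of 28: 1, 2, 4, 7, 14, 28.
Compute 21^d (mod 29) for the divisors d until we hit 1:
21^1 ≡ 21
21^2 ≡ 6
21^4 ≡ 7
21^7 ≡ 12
21^14 ≡ 28
21^28 ≡ 1
Hence ord(21) = 28.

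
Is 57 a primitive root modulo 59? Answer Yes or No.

No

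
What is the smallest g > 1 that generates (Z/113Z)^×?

3

φ(113) = 113 − 1 = 112 = 2^4 · 7.
g is a primitive root iff g^(112/q) ≢ 1 (mod 113) for each prime q ∈ {2, 7}.
g = 2: 2^56 ≡ 1 — hits 1, so not a primitive root.
g = 3: 3^56 ≡ 112; 3^16 ≡ 49 — none is 1, so 3 is a primitive root.
So 3 is the smallest generator of (Z/113Z)^×.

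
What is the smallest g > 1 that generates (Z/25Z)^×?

2

φ(25) = φ(5^2) = 5·(5−1) = 20 = 2^2 · 5.
g is a primitive root iff g^(20/q) ≢ 1 (mod 25) for each prime q ∈ {2, 5}.
g = 2: 2^10 ≡ 24; 2^4 ≡ 16 — none is 1, so 2 is a primitive root.
So 2 is the smallest generator of (Z/25Z)^×.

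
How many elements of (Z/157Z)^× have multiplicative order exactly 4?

2

φ(157) = 157 − 1 = 156 = 2^2 · 3 · 13.
In a cyclic group of order 156, there are φ(d) elements of order d for each divisor d of 156, and zero for non-divisors.
4 = 2^2 divides 156, and φ(4) = 2.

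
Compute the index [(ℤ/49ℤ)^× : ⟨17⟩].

1

The order of 17 must divide φ(49) = φ(7^2) = 7·(7−1) = 42 = 2 · 3 · 7.
Divisors of 42: 1, 2, 3, 6, 7, 14, 21, 42.
Test each divisor d:
17^1 ≡ 17 (mod 49)
17^2 ≡ 44 (mod 49)
17^3 ≡ 13 (mod 49)
17^6 ≡ 22 (mod 49)
17^7 ≡ 31 (mod 49)
17^14 ≡ 30 (mod 49)
17^21 ≡ 48 (mod 49)
17^42 ≡ 1 (mod 49) ✓
The order of 17 is 42, so the subgroup it generates has 42 elements.
[(Z/49Z)^× : ⟨17⟩] = 42/42 = 1.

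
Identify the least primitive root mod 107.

2

φ(107) = 107 − 1 = 106 = 2 · 53.
g is a primitive root iff g^(106/q) ≢ 1 (mod 107) for each prime q ∈ {2, 53}.
g = 2: 2^53 ≡ 106; 2^2 ≡ 4 — none is 1, so 2 is a primitive root.
The smallest primitive root modulo 107 is 2.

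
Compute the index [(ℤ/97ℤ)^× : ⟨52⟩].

3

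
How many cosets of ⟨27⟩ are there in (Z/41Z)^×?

Since 27 ∈ (Z/41Z)^×, its order divides φ(41) = 41 − 1 = 40 = 2^3 · 5.
Divisors of 40: 1, 2, 4, 5, 8, 10, 20, 40.
Evaluate successive powers at the divisors of 40:
27^1 ≡ 27 (mod 41)
27^2 ≡ 32 (mod 41)
27^4 ≡ 40 (mod 41)
27^5 ≡ 14 (mod 41)
27^8 ≡ 1 (mod 41) ✓
So ord_41(27) = 8, hence |⟨27⟩| = 8.
[(Z/41Z)^× : ⟨27⟩] = 40/8 = 5.

5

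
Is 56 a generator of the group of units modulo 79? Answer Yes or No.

No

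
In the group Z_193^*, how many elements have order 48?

16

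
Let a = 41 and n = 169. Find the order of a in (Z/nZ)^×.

156

By Lagrange's theorem, ord_169(41) divides φ(169) = φ(13^2) = 13·(13−1) = 156 = 2^2 · 3 · 13.
Divisors of 156: 1, 2, 3, 4, 6, 12, 13, 26, 39, 52, 78, 156.
Test each divisor d:
41^1 ≡ 41
41^2 ≡ 160
41^3 ≡ 138
41^4 ≡ 81
41^6 ≡ 116
41^12 ≡ 105
41^13 ≡ 80
41^26 ≡ 147
41^39 ≡ 99
41^52 ≡ 146
41^78 ≡ 168
41^156 ≡ 1
Therefore the multiplicative order of 41 modulo 169 is 156.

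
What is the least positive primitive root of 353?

3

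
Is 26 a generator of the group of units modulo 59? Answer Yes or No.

φ(59) = 59 − 1 = 58 = 2 · 29.
Test 26^(58/q) mod 59 for each prime factor q of 58:
26^29 ≡ 1 (mod 59)  [q = 2: ≡ 1 ✗]
26^2 ≡ 27 (mod 59)  [q = 29: ≢ 1 ✓]
The check at q = 2 fails, so 26 generates a proper subgroup.

No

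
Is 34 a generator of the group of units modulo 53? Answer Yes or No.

Yes

φ(53) = 53 − 1 = 52 = 2^2 · 13.
34 is a primitive root mod 53 iff 34^(φ(53)/q) ≢ 1 for every prime q | φ(53), i.e. q ∈ {2, 13}.
34^26 ≡ 52 (mod 53)  [q = 2: ≢ 1 ✓]
34^4 ≡ 47 (mod 53)  [q = 13: ≢ 1 ✓]
All checks pass, so 34 has order 52 and is a primitive root modulo 53.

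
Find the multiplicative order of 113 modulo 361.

Since 113 ∈ (Z/361Z)^×, its order divides φ(361) = φ(19^2) = 19·(19−1) = 342 = 2 · 3^2 · 19.
Divisors of 342: 1, 2, 3, 6, 9, 18, 19, 38, 57, 114, 171, 342.
Compute 113^d (mod 361) for the divisors d until we hit 1:
113^1 ≡ 113
113^2 ≡ 134
113^3 ≡ 341
113^6 ≡ 39
113^9 ≡ 303
113^18 ≡ 115
113^19 ≡ 360
113^38 ≡ 1
So ord_361(113) = 38.

38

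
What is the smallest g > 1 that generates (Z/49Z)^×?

3

φ(49) = φ(7^2) = 7·(7−1) = 42 = 2 · 3 · 7.
g is a primitive root iff g^(42/q) ≢ 1 (mod 49) for each prime q ∈ {2, 3, 7}.
g = 2: 2^21 ≡ 1 — hits 1, so not a primitive root.
g = 3: 3^21 ≡ 48; 3^14 ≡ 30; 3^6 ≡ 43 — none is 1, so 3 is a primitive root.
So 3 is the smallest generator of (Z/49Z)^×.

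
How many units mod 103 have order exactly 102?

32

φ(103) = 103 − 1 = 102 = 2 · 3 · 17.
In a cyclic group of order 102, there are φ(d) elements of order d for each divisor d of 102, and zero for non-divisors.
102 = 2 · 3 · 17 divides 102, and φ(102) = 32.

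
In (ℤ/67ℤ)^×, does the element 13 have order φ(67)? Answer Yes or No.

Yes

φ(67) = 67 − 1 = 66 = 2 · 3 · 11.
13 is a primitive root mod 67 iff 13^(φ(67)/q) ≢ 1 for every prime q | φ(67), i.e. q ∈ {2, 3, 11}.
13^33 ≡ 66 (mod 67)  [q = 2: ≢ 1 ✓]
13^22 ≡ 37 (mod 67)  [q = 3: ≢ 1 ✓]
13^6 ≡ 62 (mod 67)  [q = 11: ≢ 1 ✓]
None equal 1, so ord_67(13) = 66: 13 is a primitive root.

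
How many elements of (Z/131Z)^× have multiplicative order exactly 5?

4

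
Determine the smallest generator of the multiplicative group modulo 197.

2

φ(197) = 197 − 1 = 196 = 2^2 · 7^2.
g is a primitive root iff g^(196/q) ≢ 1 (mod 197) for each prime q ∈ {2, 7}.
g = 2: 2^98 ≡ 196; 2^28 ≡ 104 — none is 1, so 2 is a primitive root.
So 2 is the smallest generator of (Z/197Z)^×.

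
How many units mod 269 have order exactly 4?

2

φ(269) = 269 − 1 = 268 = 2^2 · 67.
Since (Z/269Z)^× is cyclic of order 268, the number of elements of order d is φ(d) when d | 268 and 0 otherwise.
4 = 2^2 divides 268, and φ(4) = 2.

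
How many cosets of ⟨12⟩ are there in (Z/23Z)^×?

2

The order of 12 must divide φ(23) = 23 − 1 = 22 = 2 · 11.
Divisors of 22: 1, 2, 11, 22.
Test each divisor d:
12^1 ≡ 12 (mod 23)
12^2 ≡ 6 (mod 23)
12^11 ≡ 1 (mod 23) ✓
The order of 12 is 11, so the subgroup it generates has 11 elements.
Index = |(Z/23Z)^×| / |⟨12⟩| = 22 / 11 = 2.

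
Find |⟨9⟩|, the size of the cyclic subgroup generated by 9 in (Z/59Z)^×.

29

By Lagrange's theorem, ord_59(9) divides φ(59) = 59 − 1 = 58 = 2 · 29.
Divisors of 58: 1, 2, 29, 58.
Check 9^d mod 59 for each divisor in increasing order:
9^1 ≡ 9
9^2 ≡ 22
9^29 ≡ 1
Hence ord(9) = 29.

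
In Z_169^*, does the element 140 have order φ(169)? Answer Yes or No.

No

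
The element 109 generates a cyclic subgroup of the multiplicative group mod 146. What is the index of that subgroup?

4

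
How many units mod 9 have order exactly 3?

φ(9) = φ(3^2) = 3·(3−1) = 6 = 2 · 3.
In a cyclic group of order 6, there are φ(d) elements of order d for each divisor d of 6, and zero for non-divisors.
3 | 6, and φ(3) = 3 − 1 = 2.

2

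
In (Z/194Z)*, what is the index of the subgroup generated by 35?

32

By Lagrange's theorem, ord_194(35) divides φ(194) = φ(2)·φ(97) = 1·96 = 96 = 2^5 · 3.
Divisors of 96: 1, 2, 3, 4, 6, 8, 12, 16, 24, 32, 48, 96.
Test each divisor d:
35^1 ≡ 35 (mod 194)
35^2 ≡ 61 (mod 194)
35^3 ≡ 1 (mod 194) ✓
Thus |⟨35⟩| = ord(35) = 3.
[(Z/194Z)^× : ⟨35⟩] = 96/3 = 32.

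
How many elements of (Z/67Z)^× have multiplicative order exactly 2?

1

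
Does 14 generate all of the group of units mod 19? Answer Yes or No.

Yes

φ(19) = 19 − 1 = 18 = 2 · 3^2.
An element g generates (Z/19Z)^× iff g^(18/q) ≢ 1 (mod 19) for each prime q ∈ {2, 3}.
14^9 ≡ 18 (mod 19)  [q = 2: ≢ 1 ✓]
14^6 ≡ 7 (mod 19)  [q = 3: ≢ 1 ✓]
None equal 1, so ord_19(14) = 18: 14 is a primitive root.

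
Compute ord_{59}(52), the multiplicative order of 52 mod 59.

By Lagrange's theorem, ord_59(52) divides φ(59) = 59 − 1 = 58 = 2 · 29.
Divisors of 58: 1, 2, 29, 58.
Test each divisor d:
52^1 ≡ 52
52^2 ≡ 49
52^29 ≡ 58
52^58 ≡ 1
So ord_59(52) = 58.

58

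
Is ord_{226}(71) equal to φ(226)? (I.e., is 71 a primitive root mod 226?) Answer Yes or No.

No

φ(226) = φ(2)·φ(113) = 1·112 = 112 = 2^4 · 7.
It suffices to check that the order of 71 is not a proper divisor of 112: compute 71^(112/q) for q ∈ {2, 7}.
71^56 ≡ 225 (mod 226)  [q = 2: ≢ 1 ✓]
71^16 ≡ 1 (mod 226)  [q = 7: ≡ 1 ✗]
The check at q = 7 fails, so 71 generates a proper subgroup.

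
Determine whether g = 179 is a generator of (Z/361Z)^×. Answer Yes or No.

No

φ(361) = φ(19^2) = 19·(19−1) = 342 = 2 · 3^2 · 19.
It suffices to check that the order of 179 is not a proper divisor of 342: compute 179^(342/q) for q ∈ {2, 3, 19}.
179^171 ≡ 360 (mod 361)  [q = 2: ≢ 1 ✓]
179^114 ≡ 1 (mod 361)  [q = 3: ≡ 1 ✗]
179^18 ≡ 286 (mod 361)  [q = 19: ≢ 1 ✓]
The check at q = 3 fails, so 179 generates a proper subgroup.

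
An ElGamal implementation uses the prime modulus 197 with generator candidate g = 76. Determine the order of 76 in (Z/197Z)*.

49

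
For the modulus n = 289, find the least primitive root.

φ(289) = φ(17^2) = 17·(17−1) = 272 = 2^4 · 17.
g is a primitive root iff g^(272/q) ≢ 1 (mod 289) for each prime q ∈ {2, 17}.
g = 2: 2^136 ≡ 1 — hits 1, so not a primitive root.
g = 3: 3^136 ≡ 288; 3^16 ≡ 171 — none is 1, so 3 is a primitive root.
Hence the least primitive root of 289 is 3.

3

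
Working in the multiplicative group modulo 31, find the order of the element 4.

5

By Lagrange's theorem, ord_31(4) divides φ(31) = 31 − 1 = 30 = 2 · 3 · 5.
Divisors of 30: 1, 2, 3, 5, 6, 10, 15, 30.
Evaluate successive powers at the divisors of 30:
4^1 ≡ 4 (mod 31)
4^2 ≡ 16 (mod 31)
4^3 ≡ 2 (mod 31)
4^5 ≡ 1 (mod 31) ✓
So ord_31(4) = 5.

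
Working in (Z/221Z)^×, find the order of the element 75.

48

ord(75) | φ(221) = φ(13·17) = (13−1)·(17−1) = 12·16 = 192 = 2^6 · 3.
Divisors of 192: 1, 2, 3, 4, 6, 8, 12, 16, 24, 32, 48, 64, 96, 192.
Compute 75^d (mod 221) for the divisors d until we hit 1:
75^1 ≡ 75 (mod 221)
75^2 ≡ 100 (mod 221)
75^3 ≡ 207 (mod 221)
75^4 ≡ 55 (mod 221)
75^6 ≡ 196 (mod 221)
75^8 ≡ 152 (mod 221)
75^12 ≡ 183 (mod 221)
75^16 ≡ 120 (mod 221)
75^24 ≡ 118 (mod 221)
75^32 ≡ 35 (mod 221)
75^48 ≡ 1 (mod 221) ✓
Hence ord(75) = 48.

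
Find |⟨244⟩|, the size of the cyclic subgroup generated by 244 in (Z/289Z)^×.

272

By Lagrange's theorem, ord_289(244) divides φ(289) = φ(17^2) = 17·(17−1) = 272 = 2^4 · 17.
Divisors of 272: 1, 2, 4, 8, 16, 17, 34, 68, 136, 272.
Test each divisor d:
244^1 ≡ 244
244^2 ≡ 2
244^4 ≡ 4
244^8 ≡ 16
244^16 ≡ 256
244^17 ≡ 40
244^34 ≡ 155
244^68 ≡ 38
244^136 ≡ 288
244^272 ≡ 1
The smallest such exponent is 272, so the order of 244 is 272.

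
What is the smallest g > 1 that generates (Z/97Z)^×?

5

φ(97) = 97 − 1 = 96 = 2^5 · 3.
Test candidates g = 2, 3, … against the prime factors q ∈ {2, 3} of φ(97): g is a generator iff g^(96/q) ≢ 1 for every such q.
g = 2: 2^48 ≡ 1 — hits 1, so not a primitive root.
g = 3: 3^48 ≡ 1 — hits 1, so not a primitive root.
g = 4: 4^48 ≡ 1 — hits 1, so not a primitive root.
g = 5: 5^48 ≡ 96; 5^32 ≡ 35 — none is 1, so 5 is a primitive root.
So 5 is the smallest generator of (Z/97Z)^×.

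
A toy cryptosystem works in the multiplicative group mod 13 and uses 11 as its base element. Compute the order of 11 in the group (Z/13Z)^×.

ord(11) | φ(13) = 13 − 1 = 12 = 2^2 · 3.
Divisors of 12: 1, 2, 3, 4, 6, 12.
Compute 11^d (mod 13) for the divisors d until we hit 1:
11^1 ≡ 11 (mod 13)
11^2 ≡ 4 (mod 13)
11^3 ≡ 5 (mod 13)
11^4 ≡ 3 (mod 13)
11^6 ≡ 12 (mod 13)
11^12 ≡ 1 (mod 13) ✓
The smallest such exponent is 12, so the order of 11 is 12.

12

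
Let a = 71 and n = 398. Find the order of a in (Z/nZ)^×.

198

The order of 71 must divide φ(398) = φ(2)·φ(199) = 1·198 = 198 = 2 · 3^2 · 11.
Divisors of 198: 1, 2, 3, 6, 9, 11, 18, 22, 33, 66, 99, 198.
Evaluate successive powers at the divisors of 198:
71^1 ≡ 71 (mod 398)
71^2 ≡ 265 (mod 398)
71^3 ≡ 109 (mod 398)
71^6 ≡ 339 (mod 398)
71^9 ≡ 335 (mod 398)
71^11 ≡ 21 (mod 398)
71^18 ≡ 387 (mod 398)
71^22 ≡ 43 (mod 398)
71^33 ≡ 107 (mod 398)
71^66 ≡ 305 (mod 398)
71^99 ≡ 397 (mod 398)
71^198 ≡ 1 (mod 398) ✓
The smallest such exponent is 198, so the order of 71 is 198.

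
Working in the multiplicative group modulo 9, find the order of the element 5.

The order of 5 must divide φ(9) = φ(3^2) = 3·(3−1) = 6 = 2 · 3.
Divisors of 6: 1, 2, 3, 6.
Compute 5^d (mod 9) for the divisors d until we hit 1:
5^1 ≡ 5
5^2 ≡ 7
5^3 ≡ 8
5^6 ≡ 1
So ord_9(5) = 6.

6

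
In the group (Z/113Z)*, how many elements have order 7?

6

φ(113) = 113 − 1 = 112 = 2^4 · 7.
(Z/113Z)^× is cyclic (|G| = 112); a cyclic group of order m has exactly φ(d) elements of each order d | m, and none otherwise.
7 | 112, and φ(7) = 7 − 1 = 6.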